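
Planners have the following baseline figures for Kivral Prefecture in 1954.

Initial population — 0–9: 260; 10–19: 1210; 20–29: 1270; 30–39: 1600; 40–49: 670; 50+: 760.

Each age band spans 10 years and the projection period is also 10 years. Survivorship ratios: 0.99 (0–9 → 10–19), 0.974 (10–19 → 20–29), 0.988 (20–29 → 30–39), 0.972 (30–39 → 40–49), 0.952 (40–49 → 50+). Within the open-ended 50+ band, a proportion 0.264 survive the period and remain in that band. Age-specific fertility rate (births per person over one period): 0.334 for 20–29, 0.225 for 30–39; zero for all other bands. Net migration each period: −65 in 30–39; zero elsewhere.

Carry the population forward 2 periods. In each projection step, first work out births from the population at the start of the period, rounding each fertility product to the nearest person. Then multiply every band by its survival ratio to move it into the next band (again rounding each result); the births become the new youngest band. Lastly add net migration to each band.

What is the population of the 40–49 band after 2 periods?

1157

Call the groups 1 to 6, youngest first.
After projecting period 1:
Births: 1270 × 0.334 = 424, 1600 × 0.225 = 360 → 784
Group 2: 260 × 0.99 = 257
Group 3: 1210 × 0.974 = 1179
Group 4: 1270 × 0.988 = 1255
Group 5: 1600 × 0.972 = 1555
Group 6: 670 × 0.952 + 760 × 0.264 = 638 + 201 = 839
Net migration: Group 4 − 65 → 1190
End of period: [784, 257, 1179, 1190, 1555, 839]
After projecting period 2:
Births: 1179 × 0.334 = 394, 1190 × 0.225 = 268 → 662
Group 2: 784 × 0.99 = 776
Group 3: 257 × 0.974 = 250
Group 4: 1179 × 0.988 = 1165
Group 5: 1190 × 0.972 = 1157
Group 6: 1555 × 0.952 + 839 × 0.264 = 1480 + 221 = 1701
Net migration: Group 4 − 65 → 1100
End of period: [662, 776, 250, 1100, 1157, 1701]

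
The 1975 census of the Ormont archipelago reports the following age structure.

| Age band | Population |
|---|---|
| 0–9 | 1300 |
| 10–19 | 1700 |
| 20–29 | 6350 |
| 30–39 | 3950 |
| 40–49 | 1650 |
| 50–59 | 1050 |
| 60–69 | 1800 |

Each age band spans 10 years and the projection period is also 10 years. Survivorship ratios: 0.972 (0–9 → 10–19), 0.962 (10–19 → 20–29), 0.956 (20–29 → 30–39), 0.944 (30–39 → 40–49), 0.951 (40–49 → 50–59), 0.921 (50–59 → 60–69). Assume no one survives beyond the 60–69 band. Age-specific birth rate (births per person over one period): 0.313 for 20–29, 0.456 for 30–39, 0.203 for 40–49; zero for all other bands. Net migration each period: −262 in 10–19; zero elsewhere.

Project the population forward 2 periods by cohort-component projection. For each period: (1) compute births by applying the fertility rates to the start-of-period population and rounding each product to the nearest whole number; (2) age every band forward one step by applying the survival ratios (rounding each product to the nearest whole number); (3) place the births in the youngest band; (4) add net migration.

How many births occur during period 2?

[period 1]
Births: 6350 × 0.313 = 1988  |  3950 × 0.456 = 1801  |  1650 × 0.203 = 335 — total 4124
10–19: 1300 × 0.972 = 1264
20–29: 1700 × 0.962 = 1635
30–39: 6350 × 0.956 = 6071
40–49: 3950 × 0.944 = 3729
50–59: 1650 × 0.951 = 1569
60–69: 1050 × 0.921 = 967
Net migration: 10–19 − 262 → 1002
→ [4124, 1002, 1635, 6071, 3729, 1569, 967]
[period 2]
Births: 1635 × 0.313 = 512  |  6071 × 0.456 = 2768  |  3729 × 0.203 = 757 — total 4037
10–19: 4124 × 0.972 = 4009
20–29: 1002 × 0.962 = 964
30–39: 1635 × 0.956 = 1563
40–49: 6071 × 0.944 = 5731
50–59: 3729 × 0.951 = 3546
60–69: 1569 × 0.921 = 1445
Net migration: 10–19 − 262 → 3747
→ [4037, 3747, 964, 1563, 5731, 3546, 1445]

4037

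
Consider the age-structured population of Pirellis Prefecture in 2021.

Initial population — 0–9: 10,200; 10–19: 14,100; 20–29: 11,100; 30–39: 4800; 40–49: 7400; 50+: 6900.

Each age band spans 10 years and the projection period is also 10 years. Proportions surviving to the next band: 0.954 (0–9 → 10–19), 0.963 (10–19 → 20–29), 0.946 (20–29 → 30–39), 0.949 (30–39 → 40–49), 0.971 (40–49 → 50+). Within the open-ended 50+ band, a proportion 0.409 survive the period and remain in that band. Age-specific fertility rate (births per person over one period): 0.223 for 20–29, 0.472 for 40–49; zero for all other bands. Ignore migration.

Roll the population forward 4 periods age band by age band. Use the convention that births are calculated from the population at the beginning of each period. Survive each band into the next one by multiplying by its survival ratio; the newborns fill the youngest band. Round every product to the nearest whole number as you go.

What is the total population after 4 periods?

49031

Numbering the groups 1..6 from youngest to oldest:
— Period 1 —
Births: 11100 * 0.223 = 2475, 7400 * 0.472 = 3493 — total 5968
Group 2: 10200 * 0.954 = 9731
Group 3: 14100 * 0.963 = 13578
Group 4: 11100 * 0.946 = 10501
Group 5: 4800 * 0.949 = 4555
Group 6: 7400 * 0.971 + 6900 * 0.409 = 7185 + 2822 = 10007
Population now: 0–9=5968, 10–19=9731, 20–29=13578, 30–39=10501, 40–49=4555, 50+=10007
— Period 2 —
Births: 13578 * 0.223 = 3028, 4555 * 0.472 = 2150 — total 5178
Group 2: 5968 * 0.954 = 5693
Group 3: 9731 * 0.963 = 9371
Group 4: 13578 * 0.946 = 12845
Group 5: 10501 * 0.949 = 9965
Group 6: 4555 * 0.971 + 10007 * 0.409 = 4423 + 4093 = 8516
Population now: 0–9=5178, 10–19=5693, 20–29=9371, 30–39=12845, 40–49=9965, 50+=8516
— Period 3 —
Births: 9371 * 0.223 = 2090, 9965 * 0.472 = 4703 — total 6793
Group 2: 5178 * 0.954 = 4940
Group 3: 5693 * 0.963 = 5482
Group 4: 9371 * 0.946 = 8865
Group 5: 12845 * 0.949 = 12190
Group 6: 9965 * 0.971 + 8516 * 0.409 = 9676 + 3483 = 13159
Population now: 0–9=6793, 10–19=4940, 20–29=5482, 30–39=8865, 40–49=12190, 50+=13159
— Period 4 —
Births: 5482 * 0.223 = 1222, 12190 * 0.472 = 5754 — total 6976
Group 2: 6793 * 0.954 = 6481
Group 3: 4940 * 0.963 = 4757
Group 4: 5482 * 0.946 = 5186
Group 5: 8865 * 0.949 = 8413
Group 6: 12190 * 0.971 + 13159 * 0.409 = 11836 + 5382 = 17218
Population now: 0–9=6976, 10–19=6481, 20–29=4757, 30–39=5186, 40–49=8413, 50+=17218
Total after period 4: 6976 + 6481 + 4757 + 5186 + 8413 + 17218 = 49031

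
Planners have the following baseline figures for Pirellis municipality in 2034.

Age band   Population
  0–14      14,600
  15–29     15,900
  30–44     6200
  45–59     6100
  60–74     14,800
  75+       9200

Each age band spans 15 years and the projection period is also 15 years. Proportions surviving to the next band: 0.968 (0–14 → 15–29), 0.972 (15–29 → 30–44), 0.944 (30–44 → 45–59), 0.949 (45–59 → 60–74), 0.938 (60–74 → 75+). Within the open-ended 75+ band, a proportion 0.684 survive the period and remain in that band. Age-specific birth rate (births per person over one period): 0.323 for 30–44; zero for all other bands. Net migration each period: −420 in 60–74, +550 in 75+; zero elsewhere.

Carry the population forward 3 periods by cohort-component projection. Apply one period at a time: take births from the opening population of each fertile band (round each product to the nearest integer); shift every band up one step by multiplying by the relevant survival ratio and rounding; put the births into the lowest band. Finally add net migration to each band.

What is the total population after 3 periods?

Numbering the bands 1..6 from youngest to oldest:
After projecting period 1:
Births: 6200 * 0.323 = 2003
Band 2: 14600 * 0.968 = 14133
Band 3: 15900 * 0.972 = 15455
Band 4: 6200 * 0.944 = 5853
Band 5: 6100 * 0.949 = 5789
Band 6: 14800 * 0.938 + 9200 * 0.684 = 13882 + 6293 = 20175
Net migration: Band 5 − 420 → 5369; Band 6 + 550 → 20725
Population now: 0–14=2003, 15–29=14133, 30–44=15455, 45–59=5853, 60–74=5369, 75+=20725
After projecting period 2:
Births: 15455 * 0.323 = 4992
Band 2: 2003 * 0.968 = 1939
Band 3: 14133 * 0.972 = 13737
Band 4: 15455 * 0.944 = 14590
Band 5: 5853 * 0.949 = 5554
Band 6: 5369 * 0.938 + 20725 * 0.684 = 5036 + 14176 = 19212
Net migration: Band 5 − 420 → 5134; Band 6 + 550 → 19762
Population now: 0–14=4992, 15–29=1939, 30–44=13737, 45–59=14590, 60–74=5134, 75+=19762
After projecting period 3:
Births: 13737 * 0.323 = 4437
Band 2: 4992 * 0.968 = 4832
Band 3: 1939 * 0.972 = 1885
Band 4: 13737 * 0.944 = 12968
Band 5: 14590 * 0.949 = 13846
Band 6: 5134 * 0.938 + 19762 * 0.684 = 4816 + 13517 = 18333
Net migration: Band 5 − 420 → 13426; Band 6 + 550 → 18883
Population now: 0–14=4437, 15–29=4832, 30–44=1885, 45–59=12968, 60–74=13426, 75+=18883
Total after period 3: 4437 + 4832 + 1885 + 12968 + 13426 + 18883 = 56431

56431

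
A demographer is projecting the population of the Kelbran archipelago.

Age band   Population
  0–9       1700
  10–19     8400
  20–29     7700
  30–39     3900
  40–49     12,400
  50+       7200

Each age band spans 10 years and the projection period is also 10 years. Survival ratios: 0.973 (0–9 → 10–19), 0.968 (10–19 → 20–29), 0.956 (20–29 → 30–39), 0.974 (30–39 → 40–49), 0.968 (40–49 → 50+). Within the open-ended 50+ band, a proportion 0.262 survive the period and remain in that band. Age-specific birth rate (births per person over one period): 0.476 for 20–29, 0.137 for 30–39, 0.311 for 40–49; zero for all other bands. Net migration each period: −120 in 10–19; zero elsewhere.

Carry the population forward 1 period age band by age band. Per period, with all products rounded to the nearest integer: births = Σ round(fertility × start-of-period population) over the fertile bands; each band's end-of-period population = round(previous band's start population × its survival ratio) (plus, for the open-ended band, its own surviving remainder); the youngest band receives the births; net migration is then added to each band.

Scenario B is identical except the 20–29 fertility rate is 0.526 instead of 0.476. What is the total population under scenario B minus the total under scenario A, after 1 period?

385

Call the bands 1 to 6, youngest first.
[period 1]
Births: 7700 × 0.476 = 3665 ; 3900 × 0.137 = 534 ; 12400 × 0.311 = 3856 → 8055
Band 2: 1700 × 0.973 = 1654
Band 3: 8400 × 0.968 = 8131
Band 4: 7700 × 0.956 = 7361
Band 5: 3900 × 0.974 = 3799
Band 6: 12400 × 0.968 + 7200 × 0.262 = 12003 + 1886 = 13889
Net migration: Band 2 − 120 → 1534
Giving 8055 / 1534 / 8131 / 7361 / 3799 / 13889.
Scenario A total after 1 period: 42769
Scenario B projection —
[period 1]
Births: 7700 × 0.526 = 4050 ; 3900 × 0.137 = 534 ; 12400 × 0.311 = 3856 → 8440
Band 2: 1700 × 0.973 = 1654
Band 3: 8400 × 0.968 = 8131
Band 4: 7700 × 0.956 = 7361
Band 5: 3900 × 0.974 = 3799
Band 6: 12400 × 0.968 + 7200 × 0.262 = 12003 + 1886 = 13889
Net migration: Band 2 − 120 → 1534
Giving 8440 / 1534 / 8131 / 7361 / 3799 / 13889.
Scenario B total after 1 period: 43154
Difference B − A = 43154 − 42769 = 385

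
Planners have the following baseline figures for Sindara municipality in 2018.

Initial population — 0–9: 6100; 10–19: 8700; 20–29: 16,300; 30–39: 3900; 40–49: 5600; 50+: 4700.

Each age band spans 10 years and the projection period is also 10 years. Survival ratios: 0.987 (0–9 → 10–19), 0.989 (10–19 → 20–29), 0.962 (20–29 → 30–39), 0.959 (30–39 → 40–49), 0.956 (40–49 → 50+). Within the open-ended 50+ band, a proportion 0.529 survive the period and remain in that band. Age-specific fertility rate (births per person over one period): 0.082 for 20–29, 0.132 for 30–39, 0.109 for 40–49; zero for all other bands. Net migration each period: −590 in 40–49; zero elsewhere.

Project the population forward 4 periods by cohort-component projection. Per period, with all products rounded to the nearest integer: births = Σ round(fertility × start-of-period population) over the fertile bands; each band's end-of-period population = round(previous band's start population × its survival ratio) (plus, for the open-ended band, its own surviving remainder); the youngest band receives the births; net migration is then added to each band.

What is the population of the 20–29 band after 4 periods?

[period 1]
Births: 16300 × 0.082 = 1337, 3900 × 0.132 = 515, 5600 × 0.109 = 610 ⇒ total 2462
10–19: 6100 × 0.987 = 6021
20–29: 8700 × 0.989 = 8604
30–39: 16300 × 0.962 = 15681
40–49: 3900 × 0.959 = 3740
50+: 5600 × 0.956 + 4700 × 0.529 = 5354 + 2486 = 7840
Net migration: 40–49 − 590 → 3150
Giving 2462 / 6021 / 8604 / 15681 / 3150 / 7840.
[period 2]
Births: 8604 × 0.082 = 706, 15681 × 0.132 = 2070, 3150 × 0.109 = 343 ⇒ total 3119
10–19: 2462 × 0.987 = 2430
20–29: 6021 × 0.989 = 5955
30–39: 8604 × 0.962 = 8277
40–49: 15681 × 0.959 = 15038
50+: 3150 × 0.956 + 7840 × 0.529 = 3011 + 4147 = 7158
Net migration: 40–49 − 590 → 14448
Giving 3119 / 2430 / 5955 / 8277 / 14448 / 7158.
[period 3]
Births: 5955 × 0.082 = 488, 8277 × 0.132 = 1093, 14448 × 0.109 = 1575 ⇒ total 3156
10–19: 3119 × 0.987 = 3078
20–29: 2430 × 0.989 = 2403
30–39: 5955 × 0.962 = 5729
40–49: 8277 × 0.959 = 7938
50+: 14448 × 0.956 + 7158 × 0.529 = 13812 + 3787 = 17599
Net migration: 40–49 − 590 → 7348
Giving 3156 / 3078 / 2403 / 5729 / 7348 / 17599.
[period 4]
Births: 2403 × 0.082 = 197, 5729 × 0.132 = 756, 7348 × 0.109 = 801 ⇒ total 1754
10–19: 3156 × 0.987 = 3115
20–29: 3078 × 0.989 = 3044
30–39: 2403 × 0.962 = 2312
40–49: 5729 × 0.959 = 5494
50+: 7348 × 0.956 + 17599 × 0.529 = 7025 + 9310 = 16335
Net migration: 40–49 − 590 → 4904
Giving 1754 / 3115 / 3044 / 2312 / 4904 / 16335.

3044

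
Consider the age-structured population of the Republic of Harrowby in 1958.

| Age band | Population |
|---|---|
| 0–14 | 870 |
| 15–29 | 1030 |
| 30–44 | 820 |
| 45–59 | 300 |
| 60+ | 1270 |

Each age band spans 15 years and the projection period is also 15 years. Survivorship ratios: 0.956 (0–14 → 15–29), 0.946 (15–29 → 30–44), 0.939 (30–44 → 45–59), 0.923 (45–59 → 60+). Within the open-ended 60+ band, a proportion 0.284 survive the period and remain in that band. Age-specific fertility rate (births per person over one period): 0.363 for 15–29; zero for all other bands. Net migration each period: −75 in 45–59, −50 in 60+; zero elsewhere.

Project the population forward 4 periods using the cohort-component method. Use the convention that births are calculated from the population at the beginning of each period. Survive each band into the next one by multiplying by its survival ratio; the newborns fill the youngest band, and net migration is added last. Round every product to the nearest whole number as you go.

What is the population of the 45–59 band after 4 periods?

— Period 1 —
Births: 1030 * 0.363 = 374
15–29: 870 * 0.956 = 832
30–44: 1030 * 0.946 = 974
45–59: 820 * 0.939 = 770
60+: 300 * 0.923 + 1270 * 0.284 = 277 + 361 = 638
Net migration: 45–59 − 75 → 695; 60+ − 50 → 588
→ [374, 832, 974, 695, 588]
— Period 2 —
Births: 832 * 0.363 = 302
15–29: 374 * 0.956 = 358
30–44: 832 * 0.946 = 787
45–59: 974 * 0.939 = 915
60+: 695 * 0.923 + 588 * 0.284 = 641 + 167 = 808
Net migration: 45–59 − 75 → 840; 60+ − 50 → 758
→ [302, 358, 787, 840, 758]
— Period 3 —
Births: 358 * 0.363 = 130
15–29: 302 * 0.956 = 289
30–44: 358 * 0.946 = 339
45–59: 787 * 0.939 = 739
60+: 840 * 0.923 + 758 * 0.284 = 775 + 215 = 990
Net migration: 45–59 − 75 → 664; 60+ − 50 → 940
→ [130, 289, 339, 664, 940]
— Period 4 —
Births: 289 * 0.363 = 105
15–29: 130 * 0.956 = 124
30–44: 289 * 0.946 = 273
45–59: 339 * 0.939 = 318
60+: 664 * 0.923 + 940 * 0.284 = 613 + 267 = 880
Net migration: 45–59 − 75 → 243; 60+ − 50 → 830
→ [105, 124, 273, 243, 830]

243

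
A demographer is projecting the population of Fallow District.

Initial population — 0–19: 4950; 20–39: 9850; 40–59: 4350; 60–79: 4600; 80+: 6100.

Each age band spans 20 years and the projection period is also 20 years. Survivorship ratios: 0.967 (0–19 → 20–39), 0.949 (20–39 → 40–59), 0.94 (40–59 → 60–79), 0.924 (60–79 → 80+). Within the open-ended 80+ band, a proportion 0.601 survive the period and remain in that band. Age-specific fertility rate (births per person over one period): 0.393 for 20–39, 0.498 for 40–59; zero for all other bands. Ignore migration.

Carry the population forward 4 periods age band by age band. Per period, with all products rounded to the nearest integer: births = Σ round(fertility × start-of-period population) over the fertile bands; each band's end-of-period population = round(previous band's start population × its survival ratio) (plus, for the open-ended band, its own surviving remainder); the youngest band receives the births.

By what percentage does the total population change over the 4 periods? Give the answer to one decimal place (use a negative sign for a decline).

Period 1.
Births: 9850 × 0.393 = 3871 ; 4350 × 0.498 = 2166 → 6037
20–39: 4950 × 0.967 = 4787
40–59: 9850 × 0.949 = 9348
60–79: 4350 × 0.94 = 4089
80+: 4600 × 0.924 + 6100 × 0.601 = 4250 + 3666 = 7916
End of period: [6037, 4787, 9348, 4089, 7916]
Period 2.
Births: 4787 × 0.393 = 1881 ; 9348 × 0.498 = 4655 → 6536
20–39: 6037 × 0.967 = 5838
40–59: 4787 × 0.949 = 4543
60–79: 9348 × 0.94 = 8787
80+: 4089 × 0.924 + 7916 × 0.601 = 3778 + 4758 = 8536
End of period: [6536, 5838, 4543, 8787, 8536]
Period 3.
Births: 5838 × 0.393 = 2294 ; 4543 × 0.498 = 2262 → 4556
20–39: 6536 × 0.967 = 6320
40–59: 5838 × 0.949 = 5540
60–79: 4543 × 0.94 = 4270
80+: 8787 × 0.924 + 8536 × 0.601 = 8119 + 5130 = 13249
End of period: [4556, 6320, 5540, 4270, 13249]
Period 4.
Births: 6320 × 0.393 = 2484 ; 5540 × 0.498 = 2759 → 5243
20–39: 4556 × 0.967 = 4406
40–59: 6320 × 0.949 = 5998
60–79: 5540 × 0.94 = 5208
80+: 4270 × 0.924 + 13249 × 0.601 = 3945 + 7963 = 11908
End of period: [5243, 4406, 5998, 5208, 11908]
Total: 29850 → 32763; change = 2913; percentage change = 9.8%

9.8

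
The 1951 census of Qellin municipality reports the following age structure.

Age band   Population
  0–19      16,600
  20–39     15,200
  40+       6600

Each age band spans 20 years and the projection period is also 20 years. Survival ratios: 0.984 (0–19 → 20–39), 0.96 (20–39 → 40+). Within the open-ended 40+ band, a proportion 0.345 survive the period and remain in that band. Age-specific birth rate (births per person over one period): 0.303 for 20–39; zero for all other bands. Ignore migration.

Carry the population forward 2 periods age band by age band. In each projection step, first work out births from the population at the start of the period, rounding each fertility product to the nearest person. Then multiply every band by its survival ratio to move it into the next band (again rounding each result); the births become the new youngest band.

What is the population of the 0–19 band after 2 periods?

4949

Period 1.
Births: 15200 × 0.303 = 4606
20–39: 16600 × 0.984 = 16334
40+: 15200 × 0.96 + 6600 × 0.345 = 14592 + 2277 = 16869
End of period: [4606, 16334, 16869]
Period 2.
Births: 16334 × 0.303 = 4949
20–39: 4606 × 0.984 = 4532
40+: 16334 × 0.96 + 16869 × 0.345 = 15681 + 5820 = 21501
End of period: [4949, 4532, 21501]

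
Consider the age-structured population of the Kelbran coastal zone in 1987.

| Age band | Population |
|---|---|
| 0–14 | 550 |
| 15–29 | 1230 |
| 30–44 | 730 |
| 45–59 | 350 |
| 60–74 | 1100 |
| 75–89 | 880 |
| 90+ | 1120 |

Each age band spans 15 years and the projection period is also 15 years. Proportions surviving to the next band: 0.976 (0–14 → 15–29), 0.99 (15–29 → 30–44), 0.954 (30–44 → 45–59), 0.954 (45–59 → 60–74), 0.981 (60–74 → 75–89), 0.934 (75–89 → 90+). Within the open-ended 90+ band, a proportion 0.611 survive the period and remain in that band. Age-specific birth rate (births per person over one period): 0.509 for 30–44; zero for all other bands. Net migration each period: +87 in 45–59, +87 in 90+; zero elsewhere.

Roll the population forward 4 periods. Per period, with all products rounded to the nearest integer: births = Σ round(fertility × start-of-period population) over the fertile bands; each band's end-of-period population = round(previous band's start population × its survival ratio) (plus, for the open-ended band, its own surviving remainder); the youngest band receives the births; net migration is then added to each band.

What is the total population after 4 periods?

4996

(Groups numbered youngest = 1 to oldest = 7.)
After projecting period 1:
Births: 730 × 0.509 = 372
Group 2: 550 × 0.976 = 537
Group 3: 1230 × 0.99 = 1218
Group 4: 730 × 0.954 = 696
Group 5: 350 × 0.954 = 334
Group 6: 1100 × 0.981 = 1079
Group 7: 880 × 0.934 + 1120 × 0.611 = 822 + 684 = 1506
Net migration: Group 4 + 87 → 783; Group 7 + 87 → 1593
End of period: [372, 537, 1218, 783, 334, 1079, 1593]
After projecting period 2:
Births: 1218 × 0.509 = 620
Group 2: 372 × 0.976 = 363
Group 3: 537 × 0.99 = 532
Group 4: 1218 × 0.954 = 1162
Group 5: 783 × 0.954 = 747
Group 6: 334 × 0.981 = 328
Group 7: 1079 × 0.934 + 1593 × 0.611 = 1008 + 973 = 1981
Net migration: Group 4 + 87 → 1249; Group 7 + 87 → 2068
End of period: [620, 363, 532, 1249, 747, 328, 2068]
After projecting period 3:
Births: 532 × 0.509 = 271
Group 2: 620 × 0.976 = 605
Group 3: 363 × 0.99 = 359
Group 4: 532 × 0.954 = 508
Group 5: 1249 × 0.954 = 1192
Group 6: 747 × 0.981 = 733
Group 7: 328 × 0.934 + 2068 × 0.611 = 306 + 1264 = 1570
Net migration: Group 4 + 87 → 595; Group 7 + 87 → 1657
End of period: [271, 605, 359, 595, 1192, 733, 1657]
After projecting period 4:
Births: 359 × 0.509 = 183
Group 2: 271 × 0.976 = 264
Group 3: 605 × 0.99 = 599
Group 4: 359 × 0.954 = 342
Group 5: 595 × 0.954 = 568
Group 6: 1192 × 0.981 = 1169
Group 7: 733 × 0.934 + 1657 × 0.611 = 685 + 1012 = 1697
Net migration: Group 4 + 87 → 429; Group 7 + 87 → 1784
End of period: [183, 264, 599, 429, 568, 1169, 1784]
Total after period 4: 183 + 264 + 599 + 429 + 568 + 1169 + 1784 = 4996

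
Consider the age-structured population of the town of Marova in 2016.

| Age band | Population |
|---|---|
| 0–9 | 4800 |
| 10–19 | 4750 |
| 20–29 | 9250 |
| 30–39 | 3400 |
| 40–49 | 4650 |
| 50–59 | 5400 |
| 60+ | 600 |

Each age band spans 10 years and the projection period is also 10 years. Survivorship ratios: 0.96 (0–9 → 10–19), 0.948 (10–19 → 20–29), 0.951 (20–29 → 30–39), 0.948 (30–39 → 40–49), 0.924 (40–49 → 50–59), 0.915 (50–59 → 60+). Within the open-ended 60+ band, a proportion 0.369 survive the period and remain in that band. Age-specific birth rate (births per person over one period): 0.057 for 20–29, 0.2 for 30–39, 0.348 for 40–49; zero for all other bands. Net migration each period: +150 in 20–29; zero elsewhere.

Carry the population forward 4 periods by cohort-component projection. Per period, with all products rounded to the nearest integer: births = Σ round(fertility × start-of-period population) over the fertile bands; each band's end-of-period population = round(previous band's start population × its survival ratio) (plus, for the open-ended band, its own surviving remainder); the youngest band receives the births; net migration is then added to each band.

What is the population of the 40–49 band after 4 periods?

4074

Numbering the bands 1..7 from youngest to oldest:
[period 1]
Births: 9250 × 0.057 = 527 ; 3400 × 0.2 = 680 ; 4650 × 0.348 = 1618 — total 2825
Band 2: 4800 × 0.96 = 4608
Band 3: 4750 × 0.948 = 4503
Band 4: 9250 × 0.951 = 8797
Band 5: 3400 × 0.948 = 3223
Band 6: 4650 × 0.924 = 4297
Band 7: 5400 × 0.915 + 600 × 0.369 = 4941 + 221 = 5162
Net migration: Band 3 + 150 → 4653
End of period: [2825, 4608, 4653, 8797, 3223, 4297, 5162]
[period 2]
Births: 4653 × 0.057 = 265 ; 8797 × 0.2 = 1759 ; 3223 × 0.348 = 1122 — total 3146
Band 2: 2825 × 0.96 = 2712
Band 3: 4608 × 0.948 = 4368
Band 4: 4653 × 0.951 = 4425
Band 5: 8797 × 0.948 = 8340
Band 6: 3223 × 0.924 = 2978
Band 7: 4297 × 0.915 + 5162 × 0.369 = 3932 + 1905 = 5837
Net migration: Band 3 + 150 → 4518
End of period: [3146, 2712, 4518, 4425, 8340, 2978, 5837]
[period 3]
Births: 4518 × 0.057 = 258 ; 4425 × 0.2 = 885 ; 8340 × 0.348 = 2902 — total 4045
Band 2: 3146 × 0.96 = 3020
Band 3: 2712 × 0.948 = 2571
Band 4: 4518 × 0.951 = 4297
Band 5: 4425 × 0.948 = 4195
Band 6: 8340 × 0.924 = 7706
Band 7: 2978 × 0.915 + 5837 × 0.369 = 2725 + 2154 = 4879
Net migration: Band 3 + 150 → 2721
End of period: [4045, 3020, 2721, 4297, 4195, 7706, 4879]
[period 4]
Births: 2721 × 0.057 = 155 ; 4297 × 0.2 = 859 ; 4195 × 0.348 = 1460 — total 2474
Band 2: 4045 × 0.96 = 3883
Band 3: 3020 × 0.948 = 2863
Band 4: 2721 × 0.951 = 2588
Band 5: 4297 × 0.948 = 4074
Band 6: 4195 × 0.924 = 3876
Band 7: 7706 × 0.915 + 4879 × 0.369 = 7051 + 1800 = 8851
Net migration: Band 3 + 150 → 3013
End of period: [2474, 3883, 3013, 2588, 4074, 3876, 8851]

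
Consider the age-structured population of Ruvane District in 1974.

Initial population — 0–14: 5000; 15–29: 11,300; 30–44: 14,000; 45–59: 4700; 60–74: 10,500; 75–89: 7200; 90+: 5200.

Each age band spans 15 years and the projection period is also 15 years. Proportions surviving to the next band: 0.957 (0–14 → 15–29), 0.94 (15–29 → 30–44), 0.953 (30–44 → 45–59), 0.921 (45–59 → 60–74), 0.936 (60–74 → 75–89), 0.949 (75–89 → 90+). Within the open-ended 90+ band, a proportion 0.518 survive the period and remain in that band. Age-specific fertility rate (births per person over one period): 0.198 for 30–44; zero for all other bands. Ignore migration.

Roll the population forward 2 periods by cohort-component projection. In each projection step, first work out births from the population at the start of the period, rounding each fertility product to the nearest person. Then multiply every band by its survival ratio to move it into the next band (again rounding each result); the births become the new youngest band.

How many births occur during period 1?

Let group 1 be 0–14 through group 7 = 90+.
[period 1]
Births: 14000 * 0.198 = 2772
Group 2: 5000 * 0.957 = 4785
Group 3: 11300 * 0.94 = 10622
Group 4: 14000 * 0.953 = 13342
Group 5: 4700 * 0.921 = 4329
Group 6: 10500 * 0.936 = 9828
Group 7: 7200 * 0.949 + 5200 * 0.518 = 6833 + 2694 = 9527
End of period: [2772, 4785, 10622, 13342, 4329, 9828, 9527]

2772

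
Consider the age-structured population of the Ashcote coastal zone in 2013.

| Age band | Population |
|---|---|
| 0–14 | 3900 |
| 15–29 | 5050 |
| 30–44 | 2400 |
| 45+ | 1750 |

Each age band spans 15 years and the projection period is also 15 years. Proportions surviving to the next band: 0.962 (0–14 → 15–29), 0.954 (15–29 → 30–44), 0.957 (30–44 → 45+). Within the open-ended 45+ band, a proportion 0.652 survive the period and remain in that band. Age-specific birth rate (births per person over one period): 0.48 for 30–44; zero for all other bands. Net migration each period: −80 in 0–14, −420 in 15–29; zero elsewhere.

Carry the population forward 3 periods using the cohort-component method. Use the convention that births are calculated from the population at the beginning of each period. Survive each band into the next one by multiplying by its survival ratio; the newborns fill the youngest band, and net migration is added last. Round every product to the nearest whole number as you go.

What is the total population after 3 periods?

After projecting period 1:
Births: 2400 × 0.48 = 1152
15–29: 3900 × 0.962 = 3752
30–44: 5050 × 0.954 = 4818
45+: 2400 × 0.957 + 1750 × 0.652 = 2297 + 1141 = 3438
Net migration: 0–14 − 80 → 1072; 15–29 − 420 → 3332
→ [1072, 3332, 4818, 3438]
After projecting period 2:
Births: 4818 × 0.48 = 2313
15–29: 1072 × 0.962 = 1031
30–44: 3332 × 0.954 = 3179
45+: 4818 × 0.957 + 3438 × 0.652 = 4611 + 2242 = 6853
Net migration: 0–14 − 80 → 2233; 15–29 − 420 → 611
→ [2233, 611, 3179, 6853]
After projecting period 3:
Births: 3179 × 0.48 = 1526
15–29: 2233 × 0.962 = 2148
30–44: 611 × 0.954 = 583
45+: 3179 × 0.957 + 6853 × 0.652 = 3042 + 4468 = 7510
Net migration: 0–14 − 80 → 1446; 15–29 − 420 → 1728
→ [1446, 1728, 583, 7510]
Total after period 3: 1446 + 1728 + 583 + 7510 = 11267

11267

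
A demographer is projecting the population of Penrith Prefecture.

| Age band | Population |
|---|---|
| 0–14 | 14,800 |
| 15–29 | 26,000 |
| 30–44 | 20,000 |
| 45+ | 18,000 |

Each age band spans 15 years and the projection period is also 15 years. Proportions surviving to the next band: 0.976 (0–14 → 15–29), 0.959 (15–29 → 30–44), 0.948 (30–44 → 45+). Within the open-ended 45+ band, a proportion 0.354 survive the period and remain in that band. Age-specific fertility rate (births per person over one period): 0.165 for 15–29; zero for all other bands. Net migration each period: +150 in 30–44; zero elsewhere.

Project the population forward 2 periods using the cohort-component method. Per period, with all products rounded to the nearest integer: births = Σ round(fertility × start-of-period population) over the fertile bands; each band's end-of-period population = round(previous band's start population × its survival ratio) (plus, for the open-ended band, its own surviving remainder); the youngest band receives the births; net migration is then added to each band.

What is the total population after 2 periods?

53321

Call the bands 1 to 4, youngest first.
[period 1]
Births: 26000 × 0.165 = 4290
Band 2: 14800 × 0.976 = 14445
Band 3: 26000 × 0.959 = 24934
Band 4: 20000 × 0.948 + 18000 × 0.354 = 18960 + 6372 = 25332
Net migration: Band 3 + 150 → 25084
Population now: 0–14=4290, 15–29=14445, 30–44=25084, 45+=25332
[period 2]
Births: 14445 × 0.165 = 2383
Band 2: 4290 × 0.976 = 4187
Band 3: 14445 × 0.959 = 13853
Band 4: 25084 × 0.948 + 25332 × 0.354 = 23780 + 8968 = 32748
Net migration: Band 3 + 150 → 14003
Population now: 0–14=2383, 15–29=4187, 30–44=14003, 45+=32748
Total after period 2: 2383 + 4187 + 14003 + 32748 = 53321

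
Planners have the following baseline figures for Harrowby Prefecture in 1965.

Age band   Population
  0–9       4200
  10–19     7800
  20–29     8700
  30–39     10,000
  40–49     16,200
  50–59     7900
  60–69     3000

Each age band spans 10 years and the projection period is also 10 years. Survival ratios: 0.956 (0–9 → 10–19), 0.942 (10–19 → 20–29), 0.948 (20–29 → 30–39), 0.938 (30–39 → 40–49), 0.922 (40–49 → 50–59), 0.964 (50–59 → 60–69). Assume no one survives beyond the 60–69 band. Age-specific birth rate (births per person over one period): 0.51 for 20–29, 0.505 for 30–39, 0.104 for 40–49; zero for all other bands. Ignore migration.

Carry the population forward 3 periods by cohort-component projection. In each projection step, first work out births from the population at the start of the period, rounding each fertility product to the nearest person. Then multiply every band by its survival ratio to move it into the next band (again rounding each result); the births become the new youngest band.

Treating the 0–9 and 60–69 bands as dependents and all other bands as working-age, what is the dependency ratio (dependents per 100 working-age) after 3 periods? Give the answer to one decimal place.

40.7

Period 1.
Births: 8700 * 0.51 = 4437 ; 10000 * 0.505 = 5050 ; 16200 * 0.104 = 1685 → total 11172
10–19: 4200 * 0.956 = 4015
20–29: 7800 * 0.942 = 7348
30–39: 8700 * 0.948 = 8248
40–49: 10000 * 0.938 = 9380
50–59: 16200 * 0.922 = 14936
60–69: 7900 * 0.964 = 7616
Population now: 0–9=11172, 10–19=4015, 20–29=7348, 30–39=8248, 40–49=9380, 50–59=14936, 60–69=7616
Period 2.
Births: 7348 * 0.51 = 3747 ; 8248 * 0.505 = 4165 ; 9380 * 0.104 = 976 → total 8888
10–19: 11172 * 0.956 = 10680
20–29: 4015 * 0.942 = 3782
30–39: 7348 * 0.948 = 6966
40–49: 8248 * 0.938 = 7737
50–59: 9380 * 0.922 = 8648
60–69: 14936 * 0.964 = 14398
Population now: 0–9=8888, 10–19=10680, 20–29=3782, 30–39=6966, 40–49=7737, 50–59=8648, 60–69=14398
Period 3.
Births: 3782 * 0.51 = 1929 ; 6966 * 0.505 = 3518 ; 7737 * 0.104 = 805 → total 6252
10–19: 8888 * 0.956 = 8497
20–29: 10680 * 0.942 = 10061
30–39: 3782 * 0.948 = 3585
40–49: 6966 * 0.938 = 6534
50–59: 7737 * 0.922 = 7134
60–69: 8648 * 0.964 = 8337
Population now: 0–9=6252, 10–19=8497, 20–29=10061, 30–39=3585, 40–49=6534, 50–59=7134, 60–69=8337
Dependents (band 0–9 + band 60–69) = 6252 + 8337 = 14589; working-age = 35811; ratio = 14589/35811 × 100 = 40.7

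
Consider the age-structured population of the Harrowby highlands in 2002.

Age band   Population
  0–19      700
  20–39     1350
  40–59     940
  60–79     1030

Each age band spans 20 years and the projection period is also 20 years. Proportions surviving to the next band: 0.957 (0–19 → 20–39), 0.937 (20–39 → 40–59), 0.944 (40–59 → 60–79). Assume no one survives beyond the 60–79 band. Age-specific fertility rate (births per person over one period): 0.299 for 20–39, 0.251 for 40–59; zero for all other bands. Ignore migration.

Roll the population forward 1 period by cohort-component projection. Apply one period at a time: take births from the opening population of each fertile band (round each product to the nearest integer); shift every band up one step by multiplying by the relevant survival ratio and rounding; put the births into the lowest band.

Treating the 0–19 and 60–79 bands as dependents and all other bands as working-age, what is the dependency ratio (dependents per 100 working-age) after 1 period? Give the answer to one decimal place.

— Period 1 —
Births: 1350 × 0.299 = 404, 940 × 0.251 = 236 → 640
20–39: 700 × 0.957 = 670
40–59: 1350 × 0.937 = 1265
60–79: 940 × 0.944 = 887
→ [640, 670, 1265, 887]
Dependents (band 0–19 + band 60–79) = 640 + 887 = 1527; working-age = 1935; ratio = 1527/1935 × 100 = 78.9

78.9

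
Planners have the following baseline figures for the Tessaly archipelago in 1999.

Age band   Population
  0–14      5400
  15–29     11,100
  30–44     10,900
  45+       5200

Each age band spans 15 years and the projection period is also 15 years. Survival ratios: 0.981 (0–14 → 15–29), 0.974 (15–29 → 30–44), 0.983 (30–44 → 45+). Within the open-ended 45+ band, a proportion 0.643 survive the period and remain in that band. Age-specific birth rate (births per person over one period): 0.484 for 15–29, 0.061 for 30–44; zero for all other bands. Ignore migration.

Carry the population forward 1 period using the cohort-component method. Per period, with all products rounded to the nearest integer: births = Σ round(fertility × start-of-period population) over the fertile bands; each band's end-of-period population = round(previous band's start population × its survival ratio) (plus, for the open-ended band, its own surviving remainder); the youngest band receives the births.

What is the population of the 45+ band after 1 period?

(Bands numbered youngest = 1 to oldest = 4.)
Period 1.
Births: 11100 × 0.484 = 5372  |  10900 × 0.061 = 665 ⇒ total 6037
Band 2: 5400 × 0.981 = 5297
Band 3: 11100 × 0.974 = 10811
Band 4: 10900 × 0.983 + 5200 × 0.643 = 10715 + 3344 = 14059
→ [6037, 5297, 10811, 14059]

14059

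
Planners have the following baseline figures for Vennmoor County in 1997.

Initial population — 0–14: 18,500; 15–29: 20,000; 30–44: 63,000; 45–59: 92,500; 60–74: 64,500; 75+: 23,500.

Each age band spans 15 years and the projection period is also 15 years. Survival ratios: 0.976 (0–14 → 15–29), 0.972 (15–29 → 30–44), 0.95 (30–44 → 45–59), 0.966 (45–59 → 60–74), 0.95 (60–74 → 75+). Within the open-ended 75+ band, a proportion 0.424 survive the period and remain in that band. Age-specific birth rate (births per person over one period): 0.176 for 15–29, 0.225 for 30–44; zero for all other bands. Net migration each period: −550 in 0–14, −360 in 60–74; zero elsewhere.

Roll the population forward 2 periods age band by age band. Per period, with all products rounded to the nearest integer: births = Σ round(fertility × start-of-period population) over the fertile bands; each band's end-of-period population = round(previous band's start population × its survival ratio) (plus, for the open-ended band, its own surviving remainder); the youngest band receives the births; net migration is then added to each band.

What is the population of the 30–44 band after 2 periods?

— Period 1 —
Births: 20000 × 0.176 = 3520  |  63000 × 0.225 = 14175 ⇒ total 17695
15–29: 18500 × 0.976 = 18056
30–44: 20000 × 0.972 = 19440
45–59: 63000 × 0.95 = 59850
60–74: 92500 × 0.966 = 89355
75+: 64500 × 0.95 + 23500 × 0.424 = 61275 + 9964 = 71239
Net migration: 0–14 − 550 → 17145; 60–74 − 360 → 88995
Giving 17145 / 18056 / 19440 / 59850 / 88995 / 71239.
— Period 2 —
Births: 18056 × 0.176 = 3178  |  19440 × 0.225 = 4374 ⇒ total 7552
15–29: 17145 × 0.976 = 16734
30–44: 18056 × 0.972 = 17550
45–59: 19440 × 0.95 = 18468
60–74: 59850 × 0.966 = 57815
75+: 88995 × 0.95 + 71239 × 0.424 = 84545 + 30205 = 114750
Net migration: 0–14 − 550 → 7002; 60–74 − 360 → 57455
Giving 7002 / 16734 / 17550 / 18468 / 57455 / 114750.

17550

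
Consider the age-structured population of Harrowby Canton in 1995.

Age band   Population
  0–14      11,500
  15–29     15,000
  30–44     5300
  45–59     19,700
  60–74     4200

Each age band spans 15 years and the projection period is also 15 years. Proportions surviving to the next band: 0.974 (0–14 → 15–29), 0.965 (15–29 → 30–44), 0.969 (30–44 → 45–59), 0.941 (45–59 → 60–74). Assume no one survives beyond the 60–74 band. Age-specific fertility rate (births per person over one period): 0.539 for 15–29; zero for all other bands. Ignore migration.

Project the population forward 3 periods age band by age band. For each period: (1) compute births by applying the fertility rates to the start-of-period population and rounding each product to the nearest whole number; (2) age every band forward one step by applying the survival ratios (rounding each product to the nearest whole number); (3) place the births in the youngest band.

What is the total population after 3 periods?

Numbering the bands 1..5 from youngest to oldest:
Period 1.
Births: 15000 * 0.539 = 8085
Band 2: 11500 * 0.974 = 11201
Band 3: 15000 * 0.965 = 14475
Band 4: 5300 * 0.969 = 5136
Band 5: 19700 * 0.941 = 18538
→ [8085, 11201, 14475, 5136, 18538]
Period 2.
Births: 11201 * 0.539 = 6037
Band 2: 8085 * 0.974 = 7875
Band 3: 11201 * 0.965 = 10809
Band 4: 14475 * 0.969 = 14026
Band 5: 5136 * 0.941 = 4833
→ [6037, 7875, 10809, 14026, 4833]
Period 3.
Births: 7875 * 0.539 = 4245
Band 2: 6037 * 0.974 = 5880
Band 3: 7875 * 0.965 = 7599
Band 4: 10809 * 0.969 = 10474
Band 5: 14026 * 0.941 = 13198
→ [4245, 5880, 7599, 10474, 13198]
Total after period 3: 4245 + 5880 + 7599 + 10474 + 13198 = 41396

41396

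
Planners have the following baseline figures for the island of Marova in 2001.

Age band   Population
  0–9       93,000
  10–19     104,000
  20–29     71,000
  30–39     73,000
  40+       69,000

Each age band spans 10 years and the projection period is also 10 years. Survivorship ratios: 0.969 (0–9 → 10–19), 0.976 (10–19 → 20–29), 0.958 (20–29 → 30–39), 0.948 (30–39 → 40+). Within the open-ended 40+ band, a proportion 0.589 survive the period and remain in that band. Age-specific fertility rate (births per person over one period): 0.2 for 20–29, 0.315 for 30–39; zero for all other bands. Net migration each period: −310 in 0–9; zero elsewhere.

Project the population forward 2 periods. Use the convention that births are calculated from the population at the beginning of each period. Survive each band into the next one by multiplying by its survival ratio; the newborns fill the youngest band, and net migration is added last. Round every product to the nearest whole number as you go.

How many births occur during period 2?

41727

— Period 1 —
Births: 71000 × 0.2 = 14200, 73000 × 0.315 = 22995 — total 37195
10–19: 93000 × 0.969 = 90117
20–29: 104000 × 0.976 = 101504
30–39: 71000 × 0.958 = 68018
40+: 73000 × 0.948 + 69000 × 0.589 = 69204 + 40641 = 109845
Net migration: 0–9 − 310 → 36885
End of period: [36885, 90117, 101504, 68018, 109845]
— Period 2 —
Births: 101504 × 0.2 = 20301, 68018 × 0.315 = 21426 — total 41727
10–19: 36885 × 0.969 = 35742
20–29: 90117 × 0.976 = 87954
30–39: 101504 × 0.958 = 97241
40+: 68018 × 0.948 + 109845 × 0.589 = 64481 + 64699 = 129180
Net migration: 0–9 − 310 → 41417
End of period: [41417, 35742, 87954, 97241, 129180]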